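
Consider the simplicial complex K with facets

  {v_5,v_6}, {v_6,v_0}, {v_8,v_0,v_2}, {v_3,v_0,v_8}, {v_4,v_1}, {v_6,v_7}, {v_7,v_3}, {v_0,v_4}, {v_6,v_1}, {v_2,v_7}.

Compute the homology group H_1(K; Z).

Fix the vertex order v_0 < v_1 < v_2 < v_3 < v_4 < v_5 < v_6 < v_7 < v_8 and write every simplex with vertices in increasing order. Then dim K = 2 and the simplices of K are:

  0-simplices (9): [v_0], [v_1], [v_2], [v_3], [v_4], [v_5], [v_6], [v_7], [v_8]
  1-simplices (13): [v_0,v_2], [v_0,v_3], [v_0,v_4], [v_0,v_6], [v_0,v_8], [v_1,v_4], [v_1,v_6], [v_2,v_7], [v_2,v_8], [v_3,v_7], [v_3,v_8], [v_5,v_6], [v_6,v_7]
  2-simplices (2): [v_0,v_2,v_8], [v_0,v_3,v_8]

Hence C_0 ≅ Z^9, C_1 ≅ Z^13, C_2 ≅ Z^2.

∂_1: C_1 → C_0 is given by ∂[p,q] = [q] − [p]. For instance
  ∂[v_0,v_8] = [v_8] − [v_0].
As a 9×13 matrix over Z this has rank 8, with invariant factors (1,1,1,1,1,1,1,1).

∂_2: C_2 → C_1 acts by ∂[p,q,r] = [q,r] − [p,r] + [p,q]. For instance
  ∂[v_0,v_3,v_8] = [v_3,v_8] − [v_0,v_8] + [v_0,v_3],
  ∂[v_0,v_2,v_8] = [v_2,v_8] − [v_0,v_8] + [v_0,v_2].
As a 13×2 matrix over Z this has rank 2, with invariant factors (1,1).

Now H_k = ker ∂_k / im ∂_{k+1}, so:

  H_1: rank ker ∂_1 − rank ∂_2 = (13 − 8) − 2 = 3, and the invariant factors of ∂_2 are all 1, so H_1 ≅ Z^3.

H_1 ≅ Z^3.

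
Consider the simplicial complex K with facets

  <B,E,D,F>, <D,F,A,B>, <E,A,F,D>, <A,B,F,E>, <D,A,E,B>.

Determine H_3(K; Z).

H_3 = Z.

We work with the vertex ordering A < B < D < E < F. The simplices of K, each written with vertices in increasing order, are:

  0-simplices (5): A, B, D, E, F
  1-simplices (10): AB, AD, AE, AF, BD, BE, BF, DE, DF, EF
  2-simplices (10): ABD, ABE, ABF, ADE, ADF, AEF, BDE, BDF, BEF, DEF
  3-simplices (5): ABDE, ABDF, ABEF, ADEF, BDEF

so the chain groups are C_0 ≅ Z^5, C_1 ≅ Z^10, C_2 ≅ Z^10, C_3 ≅ Z^5.

∂_1: C_1 → C_0 maps an edge to its endpoints' difference, ∂[p,q] = q − p. For instance
  ∂AE = E − A.
As a 5×10 matrix over Z this has rank 4, with invariant factors (1,1,1,1).

Boundary ∂_2: C_2 → C_1 maps a triangle to the signed sum of its edges. For instance
  ∂AEF = EF − AF + AE,
  ∂ABF = BF − AF + AB.
The 10×10 boundary matrix has rank 6 and Smith normal form diag(1,1,1,1,1,1).

The boundary map ∂_3: C_3 → C_2 sends each 3-simplex σ to the alternating sum Σ_i (−1)^i (σ with its i-th vertex removed). For instance
  ∂BDEF = DEF − BEF + BDF − BDE,
  ∂ABEF = BEF − AEF + ABF − ABE.
The 10×5 boundary matrix has rank 4 and Smith normal form diag(1,1,1,1).

From H_k ≅ ker(∂_k) / im(∂_{k+1}) we obtain:

  H_3: rank ker ∂_3 − rank ∂_4 = (5 − 4) − 0 = 1, and there is no ∂_4, so H_3 ≅ Z.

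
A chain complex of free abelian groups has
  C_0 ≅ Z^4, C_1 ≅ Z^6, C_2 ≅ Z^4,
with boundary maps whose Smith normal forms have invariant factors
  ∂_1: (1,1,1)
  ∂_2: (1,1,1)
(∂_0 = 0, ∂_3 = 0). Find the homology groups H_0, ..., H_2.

H_0: b_0 = 4 − 0 − 3 = 1; torsion from ∂_1 factors > 1: none. So H_0 = Z.
H_1: b_1 = 6 − 3 − 3 = 0; torsion from ∂_2 factors > 1: none. So H_1 = 0.
H_2: b_2 = 4 − 3 − 0 = 1; torsion from ∂_3 factors > 1: none. So H_2 = Z.

H_0 = Z,  H_1 = 0,  H_2 = Z.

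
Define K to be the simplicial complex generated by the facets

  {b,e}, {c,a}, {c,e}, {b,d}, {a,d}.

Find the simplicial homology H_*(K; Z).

H_0 = Z,  H_1 = Z.

We work with the vertex ordering a < b < c < d < e. The simplices of K, each written with vertices in increasing order, are:

  0-simplices (5): a, b, c, d, e
  1-simplices (5): ac, ad, bd, be, ce

so the chain groups are C_0 ≅ Z^5, C_1 ≅ Z^5.

∂_1: C_1 → C_0 maps an edge to its endpoints' difference, ∂[p,q] = q − p. For instance
  ∂ac = c − a.
The resulting 5×5 matrix has rank 4, and its Smith normal form has invariant factors (1,1,1,1).

Computing H_k = (kernel of ∂_k) / (image of ∂_{k+1}):

  H_0: rank C_0 − rank ∂_1 = 5 − 4 = 1, and the invariant factors of ∂_1 are all 1, so H_0 ≅ Z.
  H_1: rank ker ∂_1 − rank ∂_2 = (5 − 4) − 0 = 1, and there is no ∂_2, so H_1 ≅ Z.

As a check, the Euler characteristic is 5 − 5 = 0, which agrees with 1 − 1 = 0.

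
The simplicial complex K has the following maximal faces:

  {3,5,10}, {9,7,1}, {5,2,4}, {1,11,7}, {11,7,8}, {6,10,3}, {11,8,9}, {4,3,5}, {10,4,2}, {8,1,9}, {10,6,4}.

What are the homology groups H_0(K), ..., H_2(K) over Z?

K has 11 vertices, 22 edges, 11 triangles.
rank ∂_0 = 0, rank ∂_1 = 9 ⇒ b_0 = 11 − 0 − 9 = 2; all invariant factors of ∂_1 are 1 so no torsion. So H_0 = Z^2.
rank ∂_1 = 9, rank ∂_2 = 11 ⇒ b_1 = 22 − 9 − 11 = 2; all invariant factors of ∂_2 are 1 so no torsion. So H_1 = Z^2.
rank ∂_2 = 11, rank ∂_3 = 0 ⇒ b_2 = 11 − 11 − 0 = 0. So H_2 = 0.

H_0 = Z^2,  H_1 = Z^2,  H_2 = 0.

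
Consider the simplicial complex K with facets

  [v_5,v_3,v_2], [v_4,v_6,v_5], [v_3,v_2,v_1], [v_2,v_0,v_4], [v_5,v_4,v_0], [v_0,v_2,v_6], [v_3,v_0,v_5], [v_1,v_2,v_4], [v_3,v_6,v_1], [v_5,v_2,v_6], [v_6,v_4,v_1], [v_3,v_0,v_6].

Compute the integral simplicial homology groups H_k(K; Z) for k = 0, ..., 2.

H_0 = Z,  H_1 = Z/2,  H_2 = 0.

Order the vertices as v_0 < v_1 < v_2 < v_3 < v_4 < v_5 < v_6. Listing each simplex with vertices in this order, K has dimension 2 with simplices:

  0-simplices (7): [v_0], [v_1], [v_2], [v_3], [v_4], [v_5], [v_6]
  1-simplices (18): (18 of them)
  2-simplices (12): (12 of them)

so the chain groups are C_0 ≅ Z^7, C_1 ≅ Z^18, C_2 ≅ Z^12.

Boundary ∂_1: C_1 → C_0 is given by ∂[p,q] = [q] − [p]. For instance
  ∂[v_0,v_3] = [v_3] − [v_0].
The 7×18 boundary matrix has rank 6 and Smith normal form diag(1,1,1,1,1,1).

∂_2: C_2 → C_1 acts by ∂[p,q,r] = [q,r] − [p,r] + [p,q]. For instance
  ∂[v_1,v_3,v_6] = [v_3,v_6] − [v_1,v_6] + [v_1,v_3],
  ∂[v_1,v_4,v_6] = [v_4,v_6] − [v_1,v_6] + [v_1,v_4].
The 18×12 boundary matrix has rank 12 and Smith normal form diag(1,1,1,1,1,1,1,1,1,1,1,2).

From H_k ≅ ker(∂_k) / im(∂_{k+1}) we obtain:

  H_0: rank C_0 − rank ∂_1 = 7 − 6 = 1, and the invariant factors of ∂_1 are all 1, so H_0 ≅ Z.
  H_1: rank ker ∂_1 − rank ∂_2 = (18 − 6) − 12 = 0, and ∂_2 has invariant factor 2 > 1, so H_1 ≅ Z/2.
  H_2: rank ker ∂_2 − rank ∂_3 = (12 − 12) − 0 = 0, and there is no ∂_3, so H_2 ≅ 0.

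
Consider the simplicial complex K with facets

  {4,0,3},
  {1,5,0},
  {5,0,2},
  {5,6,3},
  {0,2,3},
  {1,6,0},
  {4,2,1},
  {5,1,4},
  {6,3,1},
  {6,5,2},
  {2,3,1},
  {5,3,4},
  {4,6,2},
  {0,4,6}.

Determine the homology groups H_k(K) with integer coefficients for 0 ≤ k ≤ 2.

H_0 ≅ Z,  H_1 ≅ Z^2,  H_2 ≅ Z.

K has 7 vertices, 21 edges, 14 triangles.
rank ∂_0 = 0, rank ∂_1 = 6 ⇒ b_0 = 7 − 0 − 6 = 1; all invariant factors of ∂_1 are 1 so no torsion. So H_0 ≅ Z.
rank ∂_1 = 6, rank ∂_2 = 13 ⇒ b_1 = 21 − 6 − 13 = 2; all invariant factors of ∂_2 are 1 so no torsion. So H_1 ≅ Z^2.
rank ∂_2 = 13, rank ∂_3 = 0 ⇒ b_2 = 14 − 13 − 0 = 1. So H_2 ≅ Z.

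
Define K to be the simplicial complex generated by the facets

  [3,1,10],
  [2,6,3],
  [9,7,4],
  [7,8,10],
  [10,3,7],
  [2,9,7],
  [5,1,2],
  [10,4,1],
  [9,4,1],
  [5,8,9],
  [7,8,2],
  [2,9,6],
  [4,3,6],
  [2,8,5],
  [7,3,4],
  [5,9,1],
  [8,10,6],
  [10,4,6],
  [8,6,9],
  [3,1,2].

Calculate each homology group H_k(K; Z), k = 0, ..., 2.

H_0 ≅ Z,  H_1 ≅ Z × Z/2,  H_2 = 0.

Fix the vertex order 1 < 2 < 3 < 4 < 5 < 6 < 7 < 8 < 9 < 10 and write every simplex with vertices in increasing order. Then dim K = 2 and the simplices of K are:

  0-simplices (10): [1], [2], [3], [4], [5], [6], [7], [8], [9], [10]
  1-simplices (30): (30 of them)
  2-simplices (20): (20 of them)

giving chain groups C_0 ≅ Z^10, C_1 ≅ Z^30, C_2 ≅ Z^20.

Boundary ∂_1: C_1 → C_0 is given by ∂[p,q] = [q] − [p].
The resulting 10×30 matrix has rank 9, and its Smith normal form has invariant factors (1,1,1,1,1,1,1,1,1).

∂_2: C_2 → C_1 acts by ∂[p,q,r] = [q,r] − [p,r] + [p,q]. For instance
  ∂[2,3,6] = [3,6] − [2,6] + [2,3],
  ∂[3,4,6] = [4,6] − [3,6] + [3,4].
The resulting 30×20 matrix has rank 20, and its Smith normal form has invariant factors (1,1,1,1,1,1,1,1,1,1,1,1,1,1,1,1,1,1,1,2).

From H_k ≅ ker(∂_k) / im(∂_{k+1}) we obtain:

  H_0: rank C_0 − rank ∂_1 = 10 − 9 = 1, and the invariant factors of ∂_1 are all 1, so H_0 ≅ Z.
  H_1: rank ker ∂_1 − rank ∂_2 = (30 − 9) − 20 = 1, and ∂_2 has invariant factor 2 > 1, so H_1 ≅ Z × Z/2.
  H_2: rank ker ∂_2 − rank ∂_3 = (20 − 20) − 0 = 0, and there is no ∂_3, so H_2 ≅ 0.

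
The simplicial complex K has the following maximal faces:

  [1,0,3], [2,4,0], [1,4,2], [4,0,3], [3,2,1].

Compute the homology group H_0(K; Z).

We work with the vertex ordering 0 < 1 < 2 < 3 < 4. The simplices of K, each written with vertices in increasing order, are:

  0-simplices (5): [0], [1], [2], [3], [4]
  1-simplices (10): [0,1], [0,2], [0,3], [0,4], [1,2], [1,3], [1,4], [2,3], [2,4], [3,4]
  2-simplices (5): [0,1,3], [0,2,4], [0,3,4], [1,2,3], [1,2,4]

so the chain groups are C_0 ≅ Z^5, C_1 ≅ Z^10, C_2 ≅ Z^5.

∂_1: C_1 → C_0 sends each edge [p,q] (with p < q) to q − p. For instance
  ∂[1,2] = [2] − [1].
The resulting 5×10 matrix has rank 4, and its Smith normal form has invariant factors (1,1,1,1).

∂_2: C_2 → C_1 maps a triangle to the signed sum of its edges. For instance
  ∂[1,2,4] = [2,4] − [1,4] + [1,2],
  ∂[0,2,4] = [2,4] − [0,4] + [0,2].
As a 10×5 matrix over Z this has rank 5, with invariant factors (1,1,1,1,1).

Now H_k = ker ∂_k / im ∂_{k+1}, so:

  H_0: rank C_0 − rank ∂_1 = 5 − 4 = 1, and the invariant factors of ∂_1 are all 1, so H_0 = Z.

(K is a triangulation of the Möbius band.)

H_0 ≅ Z.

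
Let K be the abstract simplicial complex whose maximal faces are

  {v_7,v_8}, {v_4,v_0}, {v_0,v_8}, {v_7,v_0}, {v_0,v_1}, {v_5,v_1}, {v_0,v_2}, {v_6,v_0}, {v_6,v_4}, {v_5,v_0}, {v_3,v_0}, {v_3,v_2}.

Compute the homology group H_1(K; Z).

Take the total order v_0 < v_1 < v_2 < v_3 < v_4 < v_5 < v_6 < v_7 < v_8 on the vertex set. Then K (dimension 1) consists of the simplices:

  0-simplices (9): [v_0], [v_1], [v_2], [v_3], [v_4], [v_5], [v_6], [v_7], [v_8]
  1-simplices (12): [v_0,v_1], [v_0,v_2], [v_0,v_3], [v_0,v_4], [v_0,v_5], [v_0,v_6], [v_0,v_7], [v_0,v_8], [v_1,v_5], [v_2,v_3], [v_4,v_6], [v_7,v_8]

giving chain groups C_0 ≅ Z^9, C_1 ≅ Z^12.

Boundary ∂_1: C_1 → C_0 is given by ∂[p,q] = [q] − [p].
As a 9×12 matrix over Z this has rank 8, with invariant factors (1,1,1,1,1,1,1,1).

Computing H_k = (kernel of ∂_k) / (image of ∂_{k+1}):

  H_1: rank ker ∂_1 − rank ∂_2 = (12 − 8) − 0 = 4, and there is no ∂_2, so H_1 = Z^4.

H_1 = Z^4.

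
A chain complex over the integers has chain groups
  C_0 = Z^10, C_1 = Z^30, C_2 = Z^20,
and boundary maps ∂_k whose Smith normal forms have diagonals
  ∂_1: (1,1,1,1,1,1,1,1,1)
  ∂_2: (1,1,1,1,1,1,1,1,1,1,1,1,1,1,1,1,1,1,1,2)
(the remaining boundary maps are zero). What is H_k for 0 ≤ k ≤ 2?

H_0 = Z,  H_1 = Z ⊕ Z/2,  H_2 = 0.

H_0: b_0 = 10 − 0 − 9 = 1; torsion from ∂_1 factors > 1: none. So H_0 = Z.
H_1: b_1 = 30 − 9 − 20 = 1; torsion from ∂_2 factors > 1: [2]. So H_1 = Z ⊕ Z/2.
H_2: b_2 = 20 − 20 − 0 = 0; torsion from ∂_3 factors > 1: none. So H_2 = 0.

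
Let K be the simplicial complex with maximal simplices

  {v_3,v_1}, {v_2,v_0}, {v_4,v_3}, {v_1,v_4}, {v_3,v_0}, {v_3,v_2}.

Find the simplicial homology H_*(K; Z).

H_0 = Z,  H_1 = Z^2.

We work with the vertex ordering v_0 < v_1 < v_2 < v_3 < v_4. The simplices of K, each written with vertices in increasing order, are:

  0-simplices (5): [v_0], [v_1], [v_2], [v_3], [v_4]
  1-simplices (6): [v_0,v_2], [v_0,v_3], [v_1,v_3], [v_1,v_4], [v_2,v_3], [v_3,v_4]

Hence C_0 ≅ Z^5, C_1 ≅ Z^6.

∂_1: C_1 → C_0 is given by ∂[p,q] = [q] − [p].
The resulting 5×6 matrix has rank 4, and its Smith normal form has invariant factors (1,1,1,1).

Computing H_k = (kernel of ∂_k) / (image of ∂_{k+1}):

  H_0: rank C_0 − rank ∂_1 = 5 − 4 = 1, and the invariant factors of ∂_1 are all 1, so H_0 = Z.
  H_1: rank ker ∂_1 − rank ∂_2 = (6 − 4) − 0 = 2, and there is no ∂_2, so H_1 = Z^2.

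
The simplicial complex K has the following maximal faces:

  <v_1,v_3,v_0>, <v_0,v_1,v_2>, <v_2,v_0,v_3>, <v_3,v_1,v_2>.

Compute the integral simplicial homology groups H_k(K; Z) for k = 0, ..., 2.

We work with the vertex ordering v_0 < v_1 < v_2 < v_3. The simplices of K, each written with vertices in increasing order, are:

  0-simplices (4): [v_0], [v_1], [v_2], [v_3]
  1-simplices (6): [v_0,v_1], [v_0,v_2], [v_0,v_3], [v_1,v_2], [v_1,v_3], [v_2,v_3]
  2-simplices (4): [v_0,v_1,v_2], [v_0,v_1,v_3], [v_0,v_2,v_3], [v_1,v_2,v_3]

so the chain groups are C_0 ≅ Z^4, C_1 ≅ Z^6, C_2 ≅ Z^4.

The boundary map ∂_1: C_1 → C_0 is given by ∂[p,q] = [q] − [p]. For instance
  ∂[v_1,v_3] = [v_3] − [v_1].
As a 4×6 matrix over Z this has rank 3, with invariant factors (1,1,1).

∂_2: C_2 → C_1 maps a triangle to the signed sum of its edges. For instance
  ∂[v_0,v_1,v_2] = [v_1,v_2] − [v_0,v_2] + [v_0,v_1],
  ∂[v_0,v_1,v_3] = [v_1,v_3] − [v_0,v_3] + [v_0,v_1].
The resulting 6×4 matrix has rank 3, and its Smith normal form has invariant factors (1,1,1).

From H_k ≅ ker(∂_k) / im(∂_{k+1}) we obtain:

  H_0: rank C_0 − rank ∂_1 = 4 − 3 = 1, and the invariant factors of ∂_1 are all 1, so H_0 = Z.
  H_1: rank ker ∂_1 − rank ∂_2 = (6 − 3) − 3 = 0, and the invariant factors of ∂_2 are all 1, so H_1 = 0.
  H_2: rank ker ∂_2 − rank ∂_3 = (4 − 3) − 0 = 1, and there is no ∂_3, so H_2 = Z.

H_0 = Z,  H_1 = 0,  H_2 = Z.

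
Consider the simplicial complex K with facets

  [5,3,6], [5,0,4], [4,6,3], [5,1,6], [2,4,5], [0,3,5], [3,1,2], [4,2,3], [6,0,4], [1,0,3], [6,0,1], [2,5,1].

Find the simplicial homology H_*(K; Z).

H_0 = Z,  H_1 = Z/2Z,  H_2 = 0.

Take the total order 0 < 1 < 2 < 3 < 4 < 5 < 6 on the vertex set. Then K (dimension 2) consists of the simplices:

  0-simplices (7): [0], [1], [2], [3], [4], [5], [6]
  1-simplices (18): [0,1], [0,3], [0,4], [0,5], [0,6], [1,2], [1,3], [1,5], [1,6], [2,3], [2,4], [2,5], [3,4], [3,5], [3,6], [4,5], [4,6], [5,6]
  2-simplices (12): [0,1,3], [0,1,6], [0,3,5], [0,4,5], [0,4,6], [1,2,3], [1,2,5], [1,5,6], [2,3,4], [2,4,5], [3,4,6], [3,5,6]

giving chain groups C_0 ≅ Z^7, C_1 ≅ Z^18, C_2 ≅ Z^12.

Boundary ∂_1: C_1 → C_0 is given by ∂[p,q] = [q] − [p]. For instance
  ∂[4,6] = [6] − [4].
The 7×18 boundary matrix has rank 6 and Smith normal form diag(1,1,1,1,1,1).

Boundary ∂_2: C_2 → C_1 maps a triangle to the signed sum of its edges. For instance
  ∂[1,2,5] = [2,5] − [1,5] + [1,2],
  ∂[0,4,5] = [4,5] − [0,5] + [0,4].
As a 18×12 matrix over Z this has rank 12, with invariant factors (1,1,1,1,1,1,1,1,1,1,1,2).

Now H_k = ker ∂_k / im ∂_{k+1}, so:

  H_0: rank C_0 − rank ∂_1 = 7 − 6 = 1, and the invariant factors of ∂_1 are all 1, so H_0 ≅ Z.
  H_1: rank ker ∂_1 − rank ∂_2 = (18 − 6) − 12 = 0, and ∂_2 has invariant factor 2 > 1, so H_1 ≅ Z/2Z.
  H_2: rank ker ∂_2 − rank ∂_3 = (12 − 12) − 0 = 0, and there is no ∂_3, so H_2 ≅ 0.

(K is a triangulation of the real projective plane RP^2.)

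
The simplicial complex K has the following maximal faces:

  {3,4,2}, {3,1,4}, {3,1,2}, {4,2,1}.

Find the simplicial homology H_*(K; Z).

H_0 = Z,  H_1 = 0,  H_2 = Z.

Order the vertices as 1 < 2 < 3 < 4. Listing each simplex with vertices in this order, K has dimension 2 with simplices:

  0-simplices (4): [1], [2], [3], [4]
  1-simplices (6): [1,2], [1,3], [1,4], [2,3], [2,4], [3,4]
  2-simplices (4): [1,2,3], [1,2,4], [1,3,4], [2,3,4]

so the chain groups are C_0 ≅ Z^4, C_1 ≅ Z^6, C_2 ≅ Z^4.

The boundary map ∂_1: C_1 → C_0 is given by ∂[p,q] = [q] − [p]. For instance
  ∂[3,4] = [4] − [3].
The 4×6 boundary matrix has rank 3 and Smith normal form diag(1,1,1).

Boundary ∂_2: C_2 → C_1 maps a triangle to the signed sum of its edges. For instance
  ∂[1,3,4] = [3,4] − [1,4] + [1,3],
  ∂[2,3,4] = [3,4] − [2,4] + [2,3].
The 6×4 boundary matrix has rank 3 and Smith normal form diag(1,1,1).

Now H_k = ker ∂_k / im ∂_{k+1}, so:

  H_0: rank C_0 − rank ∂_1 = 4 − 3 = 1, and the invariant factors of ∂_1 are all 1, so H_0 = Z.
  H_1: rank ker ∂_1 − rank ∂_2 = (6 − 3) − 3 = 0, and the invariant factors of ∂_2 are all 1, so H_1 = 0.
  H_2: rank ker ∂_2 − rank ∂_3 = (4 − 3) − 0 = 1, and there is no ∂_3, so H_2 = Z.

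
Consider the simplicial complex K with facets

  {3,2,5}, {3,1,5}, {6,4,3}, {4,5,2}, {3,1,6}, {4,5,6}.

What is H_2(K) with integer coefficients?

H_2 ≅ 0.

Order the vertices as 1 < 2 < 3 < 4 < 5 < 6. Listing each simplex with vertices in this order, K has dimension 2 with simplices:

  0-simplices (6): [1], [2], [3], [4], [5], [6]
  1-simplices (12): [1,3], [1,5], [1,6], [2,3], [2,4], [2,5], [3,4], [3,5], [3,6], [4,5], [4,6], [5,6]
  2-simplices (6): [1,3,5], [1,3,6], [2,3,5], [2,4,5], [3,4,6], [4,5,6]

so the chain groups are C_0 ≅ Z^6, C_1 ≅ Z^12, C_2 ≅ Z^6.

Boundary ∂_1: C_1 → C_0 sends each edge [p,q] (with p < q) to q − p. For instance
  ∂[4,6] = [6] − [4].
The resulting 6×12 matrix has rank 5, and its Smith normal form has invariant factors (1,1,1,1,1).

Boundary ∂_2: C_2 → C_1 acts by ∂[p,q,r] = [q,r] − [p,r] + [p,q]. For instance
  ∂[1,3,5] = [3,5] − [1,5] + [1,3],
  ∂[2,3,5] = [3,5] − [2,5] + [2,3].
The resulting 12×6 matrix has rank 6, and its Smith normal form has invariant factors (1,1,1,1,1,1).

From H_k ≅ ker(∂_k) / im(∂_{k+1}) we obtain:

  H_2: rank ker ∂_2 − rank ∂_3 = (6 − 6) − 0 = 0, and there is no ∂_3, so H_2 = 0.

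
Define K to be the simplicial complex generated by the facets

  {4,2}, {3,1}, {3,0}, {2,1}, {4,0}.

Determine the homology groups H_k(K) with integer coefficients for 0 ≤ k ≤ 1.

Order the vertices as 0 < 1 < 2 < 3 < 4. Listing each simplex with vertices in this order, K has dimension 1 with simplices:

  0-simplices (5): [0], [1], [2], [3], [4]
  1-simplices (5): [0,3], [0,4], [1,2], [1,3], [2,4]

so the chain groups are C_0 ≅ Z^5, C_1 ≅ Z^5.

Boundary ∂_1: C_1 → C_0 sends each edge [p,q] (with p < q) to q − p. For instance
  ∂[1,2] = [2] − [1].
This gives a 5×5 integer matrix of rank 4; reducing to Smith normal form yields diagonal entries (1,1,1,1).

Computing H_k = (kernel of ∂_k) / (image of ∂_{k+1}):

  H_0: rank C_0 − rank ∂_1 = 5 − 4 = 1, and the invariant factors of ∂_1 are all 1, so H_0 = Z.
  H_1: rank ker ∂_1 − rank ∂_2 = (5 − 4) − 0 = 1, and there is no ∂_2, so H_1 = Z.

(K is a triangulation of the circle S^1.)

H_0 ≅ Z,  H_1 ≅ Z.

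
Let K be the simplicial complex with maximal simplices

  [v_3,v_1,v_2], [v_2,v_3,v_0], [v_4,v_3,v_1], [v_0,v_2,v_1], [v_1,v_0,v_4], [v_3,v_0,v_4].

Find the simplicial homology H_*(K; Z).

Fix the vertex order v_0 < v_1 < v_2 < v_3 < v_4 and write every simplex with vertices in increasing order. Then dim K = 2 and the simplices of K are:

  0-simplices (5): [v_0], [v_1], [v_2], [v_3], [v_4]
  1-simplices (9): [v_0,v_1], [v_0,v_2], [v_0,v_3], [v_0,v_4], [v_1,v_2], [v_1,v_3], [v_1,v_4], [v_2,v_3], [v_3,v_4]
  2-simplices (6): [v_0,v_1,v_2], [v_0,v_1,v_4], [v_0,v_2,v_3], [v_0,v_3,v_4], [v_1,v_2,v_3], [v_1,v_3,v_4]

Hence C_0 ≅ Z^5, C_1 ≅ Z^9, C_2 ≅ Z^6.

Boundary ∂_1: C_1 → C_0 maps an edge to its endpoints' difference, ∂[p,q] = q − p. For instance
  ∂[v_0,v_1] = [v_1] − [v_0].
The 5×9 boundary matrix has rank 4 and Smith normal form diag(1,1,1,1).

The boundary map ∂_2: C_2 → C_1 acts by ∂[p,q,r] = [q,r] − [p,r] + [p,q]. For instance
  ∂[v_0,v_2,v_3] = [v_2,v_3] − [v_0,v_3] + [v_0,v_2],
  ∂[v_1,v_3,v_4] = [v_3,v_4] − [v_1,v_4] + [v_1,v_3].
The 9×6 boundary matrix has rank 5 and Smith normal form diag(1,1,1,1,1).

Computing H_k = (kernel of ∂_k) / (image of ∂_{k+1}):

  H_0: rank C_0 − rank ∂_1 = 5 − 4 = 1, and the invariant factors of ∂_1 are all 1, so H_0 ≅ Z.
  H_1: rank ker ∂_1 − rank ∂_2 = (9 − 4) − 5 = 0, and the invariant factors of ∂_2 are all 1, so H_1 ≅ 0.
  H_2: rank ker ∂_2 − rank ∂_3 = (6 − 5) − 0 = 1, and there is no ∂_3, so H_2 ≅ Z.

As a check, the Euler characteristic is 5 − 9 + 6 = 2, which agrees with 1 − 0 + 1 = 2.
(K is a triangulation of the 2-sphere S^2.)

H_0 = Z,  H_1 = 0,  H_2 = Z.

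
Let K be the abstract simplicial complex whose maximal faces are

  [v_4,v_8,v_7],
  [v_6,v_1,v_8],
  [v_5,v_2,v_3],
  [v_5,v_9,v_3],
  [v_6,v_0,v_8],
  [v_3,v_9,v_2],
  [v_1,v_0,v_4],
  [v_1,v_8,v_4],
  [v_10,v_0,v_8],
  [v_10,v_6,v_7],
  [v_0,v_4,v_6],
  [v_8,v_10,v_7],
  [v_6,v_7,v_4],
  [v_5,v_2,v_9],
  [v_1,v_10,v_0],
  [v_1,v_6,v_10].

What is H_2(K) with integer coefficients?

H_2 ≅ Z.

Fix the vertex order v_0 < v_1 < v_2 < v_3 < v_4 < v_5 < v_6 < v_7 < v_8 < v_9 < v_10 and write every simplex with vertices in increasing order. Then dim K = 2 and the simplices of K are:

  0-simplices (11): [v_0], [v_1], [v_2], [v_3], [v_4], [v_5], [v_6], [v_7], [v_8], [v_9], [v_10]
  1-simplices (24): (24 of them)
  2-simplices (16): (16 of them)

so the chain groups are C_0 ≅ Z^11, C_1 ≅ Z^24, C_2 ≅ Z^16.

The boundary map ∂_1: C_1 → C_0 maps an edge to its endpoints' difference, ∂[p,q] = q − p.
The 11×24 boundary matrix has rank 9 and Smith normal form diag(1,1,1,1,1,1,1,1,1).

∂_2: C_2 → C_1 maps a triangle to the signed sum of its edges. For instance
  ∂[v_0,v_8,v_10] = [v_8,v_10] − [v_0,v_10] + [v_0,v_8],
  ∂[v_6,v_7,v_10] = [v_7,v_10] − [v_6,v_10] + [v_6,v_7].
The 24×16 boundary matrix has rank 15 and Smith normal form diag(1,1,1,1,1,1,1,1,1,1,1,1,1,1,2).

Now H_k = ker ∂_k / im ∂_{k+1}, so:

  H_2: rank ker ∂_2 − rank ∂_3 = (16 − 15) − 0 = 1, and there is no ∂_3, so H_2 ≅ Z.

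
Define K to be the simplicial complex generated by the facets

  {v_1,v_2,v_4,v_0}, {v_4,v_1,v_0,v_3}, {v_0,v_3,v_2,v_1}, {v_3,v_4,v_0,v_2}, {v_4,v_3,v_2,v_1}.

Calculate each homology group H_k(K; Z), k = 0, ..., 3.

H_0 = Z,  H_1 = 0,  H_2 = 0,  H_3 = Z.

Order the vertices as v_0 < v_1 < v_2 < v_3 < v_4. Listing each simplex with vertices in this order, K has dimension 3 with simplices:

  0-simplices (5): [v_0], [v_1], [v_2], [v_3], [v_4]
  1-simplices (10): [v_0,v_1], [v_0,v_2], [v_0,v_3], [v_0,v_4], [v_1,v_2], [v_1,v_3], [v_1,v_4], [v_2,v_3], [v_2,v_4], [v_3,v_4]
  2-simplices (10): [v_0,v_1,v_2], [v_0,v_1,v_3], [v_0,v_1,v_4], [v_0,v_2,v_3], [v_0,v_2,v_4], [v_0,v_3,v_4], [v_1,v_2,v_3], [v_1,v_2,v_4], [v_1,v_3,v_4], [v_2,v_3,v_4]
  3-simplices (5): [v_0,v_1,v_2,v_3], [v_0,v_1,v_2,v_4], [v_0,v_1,v_3,v_4], [v_0,v_2,v_3,v_4], [v_1,v_2,v_3,v_4]

Hence C_0 ≅ Z^5, C_1 ≅ Z^10, C_2 ≅ Z^10, C_3 ≅ Z^5.

The boundary map ∂_1: C_1 → C_0 is given by ∂[p,q] = [q] − [p].
As a 5×10 matrix over Z this has rank 4, with invariant factors (1,1,1,1).

The boundary map ∂_2: C_2 → C_1 maps a triangle to the signed sum of its edges. For instance
  ∂[v_0,v_2,v_4] = [v_2,v_4] − [v_0,v_4] + [v_0,v_2],
  ∂[v_0,v_3,v_4] = [v_3,v_4] − [v_0,v_4] + [v_0,v_3].
This gives a 10×10 integer matrix of rank 6; reducing to Smith normal form yields diagonal entries (1,1,1,1,1,1).

Boundary ∂_3: C_3 → C_2 sends each 3-simplex σ to the alternating sum Σ_i (−1)^i (σ with its i-th vertex removed). For instance
  ∂[v_0,v_1,v_2,v_4] = [v_1,v_2,v_4] − [v_0,v_2,v_4] + [v_0,v_1,v_4] − [v_0,v_1,v_2],
  ∂[v_0,v_1,v_2,v_3] = [v_1,v_2,v_3] − [v_0,v_2,v_3] + [v_0,v_1,v_3] − [v_0,v_1,v_2].
As a 10×5 matrix over Z this has rank 4, with invariant factors (1,1,1,1).

Reading off H_k = ker ∂_k / im ∂_{k+1}:

  H_0: rank C_0 − rank ∂_1 = 5 − 4 = 1, and the invariant factors of ∂_1 are all 1, so H_0 ≅ Z.
  H_1: rank ker ∂_1 − rank ∂_2 = (10 − 4) − 6 = 0, and the invariant factors of ∂_2 are all 1, so H_1 ≅ 0.
  H_2: rank ker ∂_2 − rank ∂_3 = (10 − 6) − 4 = 0, and the invariant factors of ∂_3 are all 1, so H_2 ≅ 0.
  H_3: rank ker ∂_3 − rank ∂_4 = (5 − 4) − 0 = 1, and there is no ∂_4, so H_3 ≅ Z.

As a check, the Euler characteristic is 5 − 10 + 10 − 5 = 0, which agrees with 1 − 0 + 0 − 1 = 0.
(K is a triangulation of the 3-sphere S^3.)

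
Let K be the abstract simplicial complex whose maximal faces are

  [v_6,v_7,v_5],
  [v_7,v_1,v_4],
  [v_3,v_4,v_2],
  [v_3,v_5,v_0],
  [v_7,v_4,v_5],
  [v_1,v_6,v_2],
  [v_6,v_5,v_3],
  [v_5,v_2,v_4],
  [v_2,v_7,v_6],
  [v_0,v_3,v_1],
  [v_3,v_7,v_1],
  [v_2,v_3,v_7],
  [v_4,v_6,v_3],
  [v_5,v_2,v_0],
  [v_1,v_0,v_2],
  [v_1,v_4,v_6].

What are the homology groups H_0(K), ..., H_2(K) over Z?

Take the total order v_0 < v_1 < v_2 < v_3 < v_4 < v_5 < v_6 < v_7 on the vertex set. Then K (dimension 2) consists of the simplices:

  0-simplices (8): [v_0], [v_1], [v_2], [v_3], [v_4], [v_5], [v_6], [v_7]
  1-simplices (24): (24 of them)
  2-simplices (16): (16 of them)

Hence C_0 ≅ Z^8, C_1 ≅ Z^24, C_2 ≅ Z^16.

∂_1: C_1 → C_0 maps an edge to its endpoints' difference, ∂[p,q] = q − p. For instance
  ∂[v_6,v_7] = [v_7] − [v_6].
This gives a 8×24 integer matrix of rank 7; reducing to Smith normal form yields diagonal entries (1,1,1,1,1,1,1).

Boundary ∂_2: C_2 → C_1 acts by ∂[p,q,r] = [q,r] − [p,r] + [p,q]. For instance
  ∂[v_1,v_4,v_7] = [v_4,v_7] − [v_1,v_7] + [v_1,v_4],
  ∂[v_2,v_6,v_7] = [v_6,v_7] − [v_2,v_7] + [v_2,v_6].
This gives a 24×16 integer matrix of rank 15; reducing to Smith normal form yields diagonal entries (1,1,1,1,1,1,1,1,1,1,1,1,1,1,1).

Reading off H_k = ker ∂_k / im ∂_{k+1}:

  H_0: rank C_0 − rank ∂_1 = 8 − 7 = 1, and the invariant factors of ∂_1 are all 1, so H_0 ≅ Z.
  H_1: rank ker ∂_1 − rank ∂_2 = (24 − 7) − 15 = 2, and the invariant factors of ∂_2 are all 1, so H_1 ≅ Z^2.
  H_2: rank ker ∂_2 − rank ∂_3 = (16 − 15) − 0 = 1, and there is no ∂_3, so H_2 ≅ Z.

As a check, the Euler characteristic is 8 − 24 + 16 = 0, which agrees with 1 − 2 + 1 = 0.
(K is a triangulation of the torus T^2.)

H_0 = Z,  H_1 = Z^2,  H_2 = Z.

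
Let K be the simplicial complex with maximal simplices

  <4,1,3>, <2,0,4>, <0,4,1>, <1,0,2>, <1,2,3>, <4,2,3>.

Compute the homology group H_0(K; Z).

Order the vertices as 0 < 1 < 2 < 3 < 4. Listing each simplex with vertices in this order, K has dimension 2 with simplices:

  0-simplices (5): [0], [1], [2], [3], [4]
  1-simplices (9): [0,1], [0,2], [0,4], [1,2], [1,3], [1,4], [2,3], [2,4], [3,4]
  2-simplices (6): [0,1,2], [0,1,4], [0,2,4], [1,2,3], [1,3,4], [2,3,4]

giving chain groups C_0 ≅ Z^5, C_1 ≅ Z^9, C_2 ≅ Z^6.

The boundary map ∂_1: C_1 → C_0 is given by ∂[p,q] = [q] − [p]. For instance
  ∂[1,4] = [4] − [1].
The resulting 5×9 matrix has rank 4, and its Smith normal form has invariant factors (1,1,1,1).

The boundary map ∂_2: C_2 → C_1 acts by ∂[p,q,r] = [q,r] − [p,r] + [p,q]. For instance
  ∂[2,3,4] = [3,4] − [2,4] + [2,3],
  ∂[1,3,4] = [3,4] − [1,4] + [1,3].
The 9×6 boundary matrix has rank 5 and Smith normal form diag(1,1,1,1,1).

Computing H_k = (kernel of ∂_k) / (image of ∂_{k+1}):

  H_0: rank C_0 − rank ∂_1 = 5 − 4 = 1, and the invariant factors of ∂_1 are all 1, so H_0 = Z.

(K is a triangulation of the 2-sphere S^2.)

H_0 ≅ Z.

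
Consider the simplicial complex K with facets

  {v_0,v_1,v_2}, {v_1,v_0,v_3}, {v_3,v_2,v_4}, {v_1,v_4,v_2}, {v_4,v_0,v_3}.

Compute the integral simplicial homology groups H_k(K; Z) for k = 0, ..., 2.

H_0 = Z,  H_1 = Z,  H_2 = 0.

We work with the vertex ordering v_0 < v_1 < v_2 < v_3 < v_4. The simplices of K, each written with vertices in increasing order, are:

  0-simplices (5): [v_0], [v_1], [v_2], [v_3], [v_4]
  1-simplices (10): [v_0,v_1], [v_0,v_2], [v_0,v_3], [v_0,v_4], [v_1,v_2], [v_1,v_3], [v_1,v_4], [v_2,v_3], [v_2,v_4], [v_3,v_4]
  2-simplices (5): [v_0,v_1,v_2], [v_0,v_1,v_3], [v_0,v_3,v_4], [v_1,v_2,v_4], [v_2,v_3,v_4]

so the chain groups are C_0 ≅ Z^5, C_1 ≅ Z^10, C_2 ≅ Z^5.

Boundary ∂_1: C_1 → C_0 is given by ∂[p,q] = [q] − [p].
This gives a 5×10 integer matrix of rank 4; reducing to Smith normal form yields diagonal entries (1,1,1,1).

Boundary ∂_2: C_2 → C_1 sends each 2-simplex [p,q,r] to [q,r] − [p,r] + [p,q]. For instance
  ∂[v_0,v_3,v_4] = [v_3,v_4] − [v_0,v_4] + [v_0,v_3],
  ∂[v_0,v_1,v_2] = [v_1,v_2] − [v_0,v_2] + [v_0,v_1].
The resulting 10×5 matrix has rank 5, and its Smith normal form has invariant factors (1,1,1,1,1).

Now H_k = ker ∂_k / im ∂_{k+1}, so:

  H_0: rank C_0 − rank ∂_1 = 5 − 4 = 1, and the invariant factors of ∂_1 are all 1, so H_0 = Z.
  H_1: rank ker ∂_1 − rank ∂_2 = (10 − 4) − 5 = 1, and the invariant factors of ∂_2 are all 1, so H_1 = Z.
  H_2: rank ker ∂_2 − rank ∂_3 = (5 − 5) − 0 = 0, and there is no ∂_3, so H_2 = 0.

As a check, the Euler characteristic is 5 − 10 + 5 = 0, which agrees with 1 − 1 + 0 = 0.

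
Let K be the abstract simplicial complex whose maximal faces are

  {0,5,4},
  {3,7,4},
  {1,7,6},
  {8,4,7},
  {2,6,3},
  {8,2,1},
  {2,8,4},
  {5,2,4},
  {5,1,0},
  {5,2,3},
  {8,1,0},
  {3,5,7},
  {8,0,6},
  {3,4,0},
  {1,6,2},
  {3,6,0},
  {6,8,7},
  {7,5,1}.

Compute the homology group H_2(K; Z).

Order the vertices as 0 < 1 < 2 < 3 < 4 < 5 < 6 < 7 < 8. Listing each simplex with vertices in this order, K has dimension 2 with simplices:

  0-simplices (9): [0], [1], [2], [3], [4], [5], [6], [7], [8]
  1-simplices (27): (27 of them)
  2-simplices (18): [0,1,5], [0,1,8], [0,3,4], [0,3,6], [0,4,5], [0,6,8], [1,2,6], [1,2,8], [1,5,7], [1,6,7], [2,3,5], [2,3,6], [2,4,5], [2,4,8], [3,4,7], [3,5,7], [4,7,8], [6,7,8]

Hence C_0 ≅ Z^9, C_1 ≅ Z^27, C_2 ≅ Z^18.

∂_1: C_1 → C_0 maps an edge to its endpoints' difference, ∂[p,q] = q − p. For instance
  ∂[2,6] = [6] − [2].
The resulting 9×27 matrix has rank 8, and its Smith normal form has invariant factors (1,1,1,1,1,1,1,1).

∂_2: C_2 → C_1 sends each 2-simplex [p,q,r] to [q,r] − [p,r] + [p,q]. For instance
  ∂[2,3,5] = [3,5] − [2,5] + [2,3],
  ∂[1,2,8] = [2,8] − [1,8] + [1,2].
The resulting 27×18 matrix has rank 18, and its Smith normal form has invariant factors (1,1,1,1,1,1,1,1,1,1,1,1,1,1,1,1,1,2).

Now H_k = ker ∂_k / im ∂_{k+1}, so:

  H_2: rank ker ∂_2 − rank ∂_3 = (18 − 18) − 0 = 0, and there is no ∂_3, so H_2 = 0.

(K is a triangulation of the Klein bottle.)

H_2 ≅ 0.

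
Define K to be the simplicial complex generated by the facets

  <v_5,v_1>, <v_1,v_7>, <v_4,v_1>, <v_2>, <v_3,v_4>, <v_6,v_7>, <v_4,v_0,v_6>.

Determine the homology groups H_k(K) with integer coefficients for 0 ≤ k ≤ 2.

H_0 = Z^2,  H_1 = Z,  H_2 = 0.

We work with the vertex ordering v_0 < v_1 < v_2 < v_3 < v_4 < v_5 < v_6 < v_7. The simplices of K, each written with vertices in increasing order, are:

  0-simplices (8): [v_0], [v_1], [v_2], [v_3], [v_4], [v_5], [v_6], [v_7]
  1-simplices (8): [v_0,v_4], [v_0,v_6], [v_1,v_4], [v_1,v_5], [v_1,v_7], [v_3,v_4], [v_4,v_6], [v_6,v_7]
  2-simplices (1): [v_0,v_4,v_6]

giving chain groups C_0 ≅ Z^8, C_1 ≅ Z^8, C_2 ≅ Z^1.

The boundary map ∂_1: C_1 → C_0 is given by ∂[p,q] = [q] − [p]. For instance
  ∂[v_1,v_7] = [v_7] − [v_1].
This gives a 8×8 integer matrix of rank 6; reducing to Smith normal form yields diagonal entries (1,1,1,1,1,1).

The boundary map ∂_2: C_2 → C_1 maps a triangle to the signed sum of its edges. For instance
  ∂[v_0,v_4,v_6] = [v_4,v_6] − [v_0,v_6] + [v_0,v_4].
This gives a 8×1 integer matrix of rank 1; reducing to Smith normal form yields diagonal entries (1).

Reading off H_k = ker ∂_k / im ∂_{k+1}:

  H_0: rank C_0 − rank ∂_1 = 8 − 6 = 2, and the invariant factors of ∂_1 are all 1, so H_0 ≅ Z^2.
  H_1: rank ker ∂_1 − rank ∂_2 = (8 − 6) − 1 = 1, and the invariant factors of ∂_2 are all 1, so H_1 ≅ Z.
  H_2: rank ker ∂_2 − rank ∂_3 = (1 − 1) − 0 = 0, and there is no ∂_3, so H_2 ≅ 0.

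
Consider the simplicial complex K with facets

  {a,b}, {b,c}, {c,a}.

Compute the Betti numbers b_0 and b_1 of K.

b_0 = 1, b_1 = 1.

We work with the vertex ordering a < b < c. The simplices of K, each written with vertices in increasing order, are:

  0-simplices (3): a, b, c
  1-simplices (3): ab, ac, bc

so the chain groups are C_0 ≅ Z^3, C_1 ≅ Z^3.

The boundary map ∂_1: C_1 → C_0 is given by ∂[p,q] = [q] − [p]. For instance
  ∂ab = b − a.
The 3×3 boundary matrix has rank 2 and Smith normal form diag(1,1).

Now H_k = ker ∂_k / im ∂_{k+1}, so:

  H_0: rank C_0 − rank ∂_1 = 3 − 2 = 1, and the invariant factors of ∂_1 are all 1, so H_0 = Z.
  H_1: rank ker ∂_1 − rank ∂_2 = (3 − 2) − 0 = 1, and there is no ∂_2, so H_1 = Z.

As a check, the Euler characteristic is 3 − 3 = 0, which agrees with 1 − 1 = 0.
(K is a triangulation of the circle S^1.)

Hence the Betti numbers are b_0 = 1, b_1 = 1.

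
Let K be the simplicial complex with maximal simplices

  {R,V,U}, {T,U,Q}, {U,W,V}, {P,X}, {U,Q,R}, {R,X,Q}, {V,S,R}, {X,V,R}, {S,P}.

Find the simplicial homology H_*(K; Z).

H_0 ≅ Z,  H_1 ≅ Z,  H_2 = 0.

Order the vertices as P < Q < R < S < T < U < V < W < X. Listing each simplex with vertices in this order, K has dimension 2 with simplices:

  0-simplices (9): P, Q, R, S, T, U, V, W, X
  1-simplices (16): PS, PX, QR, QT, QU, QX, RS, RU, RV, RX, SV, TU, UV, UW, VW, VX
  2-simplices (7): QRU, QRX, QTU, RSV, RUV, RVX, UVW

Hence C_0 ≅ Z^9, C_1 ≅ Z^16, C_2 ≅ Z^7.

The boundary map ∂_1: C_1 → C_0 maps an edge to its endpoints' difference, ∂[p,q] = q − p.
As a 9×16 matrix over Z this has rank 8, with invariant factors (1,1,1,1,1,1,1,1).

∂_2: C_2 → C_1 acts by ∂[p,q,r] = [q,r] − [p,r] + [p,q]. For instance
  ∂QRX = RX − QX + QR,
  ∂UVW = VW − UW + UV.
This gives a 16×7 integer matrix of rank 7; reducing to Smith normal form yields diagonal entries (1,1,1,1,1,1,1).

Now H_k = ker ∂_k / im ∂_{k+1}, so:

  H_0: rank C_0 − rank ∂_1 = 9 − 8 = 1, and the invariant factors of ∂_1 are all 1, so H_0 = Z.
  H_1: rank ker ∂_1 − rank ∂_2 = (16 − 8) − 7 = 1, and the invariant factors of ∂_2 are all 1, so H_1 = Z.
  H_2: rank ker ∂_2 − rank ∂_3 = (7 − 7) − 0 = 0, and there is no ∂_3, so H_2 = 0.

As a check, the Euler characteristic is 9 − 16 + 7 = 0, which agrees with 1 − 1 + 0 = 0.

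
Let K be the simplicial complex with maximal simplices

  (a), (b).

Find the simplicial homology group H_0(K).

Take the total order a < b on the vertex set. Then K (dimension 0) consists of the simplices:

  0-simplices (2): a, b

Hence C_0 ≅ Z^2.

Computing H_k = (kernel of ∂_k) / (image of ∂_{k+1}):

  H_0: rank C_0 − rank ∂_1 = 2 − 0 = 2, and there is no ∂_1, so H_0 ≅ Z^2.

(K is a triangulation of a set of 2 points.)

H_0 = Z^2.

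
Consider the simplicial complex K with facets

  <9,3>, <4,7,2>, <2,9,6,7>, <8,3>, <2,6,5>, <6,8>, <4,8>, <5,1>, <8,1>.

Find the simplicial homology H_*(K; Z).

H_0 ≅ Z,  H_1 ≅ Z^3,  H_2 = 0,  H_3 = 0.

Order the vertices as 1 < 2 < 3 < 4 < 5 < 6 < 7 < 8 < 9. Listing each simplex with vertices in this order, K has dimension 3 with simplices:

  0-simplices (9): [1], [2], [3], [4], [5], [6], [7], [8], [9]
  1-simplices (16): [1,5], [1,8], [2,4], [2,5], [2,6], [2,7], [2,9], [3,8], [3,9], [4,7], [4,8], [5,6], [6,7], [6,8], [6,9], [7,9]
  2-simplices (6): [2,4,7], [2,5,6], [2,6,7], [2,6,9], [2,7,9], [6,7,9]
  3-simplices (1): [2,6,7,9]

so the chain groups are C_0 ≅ Z^9, C_1 ≅ Z^16, C_2 ≅ Z^6, C_3 ≅ Z^1.

The boundary map ∂_1: C_1 → C_0 sends each edge [p,q] (with p < q) to q − p.
The 9×16 boundary matrix has rank 8 and Smith normal form diag(1,1,1,1,1,1,1,1).

The boundary map ∂_2: C_2 → C_1 acts by ∂[p,q,r] = [q,r] − [p,r] + [p,q]. For instance
  ∂[2,7,9] = [7,9] − [2,9] + [2,7],
  ∂[6,7,9] = [7,9] − [6,9] + [6,7].
As a 16×6 matrix over Z this has rank 5, with invariant factors (1,1,1,1,1).

Boundary ∂_3: C_3 → C_2 sends each 3-simplex σ to the alternating sum Σ_i (−1)^i (σ with its i-th vertex removed). For instance
  ∂[2,6,7,9] = [6,7,9] − [2,7,9] + [2,6,9] − [2,6,7].
This gives a 6×1 integer matrix of rank 1; reducing to Smith normal form yields diagonal entries (1).

Now H_k = ker ∂_k / im ∂_{k+1}, so:

  H_0: rank C_0 − rank ∂_1 = 9 − 8 = 1, and the invariant factors of ∂_1 are all 1, so H_0 ≅ Z.
  H_1: rank ker ∂_1 − rank ∂_2 = (16 − 8) − 5 = 3, and the invariant factors of ∂_2 are all 1, so H_1 ≅ Z^3.
  H_2: rank ker ∂_2 − rank ∂_3 = (6 − 5) − 1 = 0, and the invariant factors of ∂_3 are all 1, so H_2 ≅ 0.
  H_3: rank ker ∂_3 − rank ∂_4 = (1 − 1) − 0 = 0, and there is no ∂_4, so H_3 ≅ 0.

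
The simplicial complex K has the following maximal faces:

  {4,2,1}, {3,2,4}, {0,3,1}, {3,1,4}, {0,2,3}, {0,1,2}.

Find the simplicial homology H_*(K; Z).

Order the vertices as 0 < 1 < 2 < 3 < 4. Listing each simplex with vertices in this order, K has dimension 2 with simplices:

  0-simplices (5): [0], [1], [2], [3], [4]
  1-simplices (9): [0,1], [0,2], [0,3], [1,2], [1,3], [1,4], [2,3], [2,4], [3,4]
  2-simplices (6): [0,1,2], [0,1,3], [0,2,3], [1,2,4], [1,3,4], [2,3,4]

Hence C_0 ≅ Z^5, C_1 ≅ Z^9, C_2 ≅ Z^6.

∂_1: C_1 → C_0 maps an edge to its endpoints' difference, ∂[p,q] = q − p. For instance
  ∂[1,4] = [4] − [1].
As a 5×9 matrix over Z this has rank 4, with invariant factors (1,1,1,1).

∂_2: C_2 → C_1 maps a triangle to the signed sum of its edges. For instance
  ∂[1,3,4] = [3,4] − [1,4] + [1,3],
  ∂[0,2,3] = [2,3] − [0,3] + [0,2].
The resulting 9×6 matrix has rank 5, and its Smith normal form has invariant factors (1,1,1,1,1).

Computing H_k = (kernel of ∂_k) / (image of ∂_{k+1}):

  H_0: rank C_0 − rank ∂_1 = 5 − 4 = 1, and the invariant factors of ∂_1 are all 1, so H_0 = Z.
  H_1: rank ker ∂_1 − rank ∂_2 = (9 − 4) − 5 = 0, and the invariant factors of ∂_2 are all 1, so H_1 = 0.
  H_2: rank ker ∂_2 − rank ∂_3 = (6 − 5) − 0 = 1, and there is no ∂_3, so H_2 = Z.

(K is a triangulation of the 2-sphere S^2.)

H_0 ≅ Z,  H_1 = 0,  H_2 ≅ Z.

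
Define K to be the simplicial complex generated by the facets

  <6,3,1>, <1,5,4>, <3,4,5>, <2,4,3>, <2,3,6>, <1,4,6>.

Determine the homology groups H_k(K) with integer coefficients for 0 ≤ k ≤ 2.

H_0 = Z,  H_1 = Z,  H_2 = 0.

Order the vertices as 1 < 2 < 3 < 4 < 5 < 6. Listing each simplex with vertices in this order, K has dimension 2 with simplices:

  0-simplices (6): [1], [2], [3], [4], [5], [6]
  1-simplices (12): [1,3], [1,4], [1,5], [1,6], [2,3], [2,4], [2,6], [3,4], [3,5], [3,6], [4,5], [4,6]
  2-simplices (6): [1,3,6], [1,4,5], [1,4,6], [2,3,4], [2,3,6], [3,4,5]

so the chain groups are C_0 ≅ Z^6, C_1 ≅ Z^12, C_2 ≅ Z^6.

Boundary ∂_1: C_1 → C_0 sends each edge [p,q] (with p < q) to q − p. For instance
  ∂[4,6] = [6] − [4].
The 6×12 boundary matrix has rank 5 and Smith normal form diag(1,1,1,1,1).

Boundary ∂_2: C_2 → C_1 maps a triangle to the signed sum of its edges. For instance
  ∂[2,3,6] = [3,6] − [2,6] + [2,3],
  ∂[1,4,6] = [4,6] − [1,6] + [1,4].
As a 12×6 matrix over Z this has rank 6, with invariant factors (1,1,1,1,1,1).

Now H_k = ker ∂_k / im ∂_{k+1}, so:

  H_0: rank C_0 − rank ∂_1 = 6 − 5 = 1, and the invariant factors of ∂_1 are all 1, so H_0 ≅ Z.
  H_1: rank ker ∂_1 − rank ∂_2 = (12 − 5) − 6 = 1, and the invariant factors of ∂_2 are all 1, so H_1 ≅ Z.
  H_2: rank ker ∂_2 − rank ∂_3 = (6 − 6) − 0 = 0, and there is no ∂_3, so H_2 ≅ 0.

As a check, the Euler characteristic is 6 − 12 + 6 = 0, which agrees with 1 − 1 + 0 = 0.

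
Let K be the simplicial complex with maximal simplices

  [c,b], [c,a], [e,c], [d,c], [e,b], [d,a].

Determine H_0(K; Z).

Fix the vertex order a < b < c < d < e and write every simplex with vertices in increasing order. Then dim K = 1 and the simplices of K are:

  0-simplices (5): a, b, c, d, e
  1-simplices (6): ac, ad, bc, be, cd, ce

giving chain groups C_0 ≅ Z^5, C_1 ≅ Z^6.

The boundary map ∂_1: C_1 → C_0 is given by ∂[p,q] = [q] − [p]. For instance
  ∂bc = c − b.
This gives a 5×6 integer matrix of rank 4; reducing to Smith normal form yields diagonal entries (1,1,1,1).

Now H_k = ker ∂_k / im ∂_{k+1}, so:

  H_0: rank C_0 − rank ∂_1 = 5 − 4 = 1, and the invariant factors of ∂_1 are all 1, so H_0 = Z.

H_0 = Z.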